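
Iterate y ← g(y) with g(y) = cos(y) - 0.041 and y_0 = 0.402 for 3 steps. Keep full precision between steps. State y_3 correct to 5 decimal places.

y_1 = g(0.402000) = 0.879280
y_2 = g(0.879280) = 0.596706
y_3 = g(0.596706) = 0.786191

0.78619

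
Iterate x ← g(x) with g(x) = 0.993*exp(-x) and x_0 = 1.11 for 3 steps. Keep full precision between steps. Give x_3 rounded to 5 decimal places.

0.48535

x_1 = g(1.110000) = 0.327252
x_2 = g(0.327252) = 0.715856
x_3 = g(0.715856) = 0.485352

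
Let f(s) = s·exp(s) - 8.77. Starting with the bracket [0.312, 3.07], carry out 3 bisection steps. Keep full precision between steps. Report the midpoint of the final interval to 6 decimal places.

f(0.312000) = -8.343760, f(3.070000) = 57.363641 (opposite signs)
step 1: m = 1.691000, f(m) = 0.403511 > 0 → root in [0.312000, 1.691000]
step 2: m = 1.001500, f(m) = -6.043554 < 0 → root in [1.001500, 1.691000]
step 3: m = 1.346250, f(m) = -3.596378 < 0 → root in [1.346250, 1.691000]
Midpoint of [1.346250, 1.691000] = 1.518625

1.518625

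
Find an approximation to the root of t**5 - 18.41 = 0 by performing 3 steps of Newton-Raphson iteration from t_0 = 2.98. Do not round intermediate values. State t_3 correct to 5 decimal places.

1.84849

f'(t) = 5t**4
t_0 = 2.980000: f = 216.597282, f' = 394.307521 → t_1 = 2.980000 - (216.597282)/(394.307521) = 2.430689
t_1 = 2.430689: f = 66.439127, f' = 174.537160 → t_2 = 2.430689 - (66.439127)/(174.537160) = 2.050031
t_2 = 2.050031: f = 17.797759, f' = 88.310291 → t_3 = 2.050031 - (17.797759)/(88.310291) = 1.848494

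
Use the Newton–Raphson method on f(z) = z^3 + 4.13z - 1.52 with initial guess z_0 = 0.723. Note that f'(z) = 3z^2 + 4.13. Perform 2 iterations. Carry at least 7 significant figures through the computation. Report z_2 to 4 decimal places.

z_0 = 0.723000: f = 1.843923, f' = 5.698187 → z_1 = 0.723000 - (1.843923)/(5.698187) = 0.399402
z_1 = 0.399402: f = 0.193243, f' = 4.608565 → z_2 = 0.399402 - (0.193243)/(4.608565) = 0.357471

0.3575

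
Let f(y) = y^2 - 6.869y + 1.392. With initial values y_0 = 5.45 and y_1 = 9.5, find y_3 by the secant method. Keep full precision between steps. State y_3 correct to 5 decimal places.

f(y_0) = -6.341550, f(y_1) = 26.386500
y_2 = 9.500000 - (26.386500)·(9.500000 - 5.450000)/(26.386500 - (-6.341550)) = 6.234748; f(y_2) = -2.562400
y_3 = 6.234748 - (-2.562400)·(6.234748 - 9.500000)/(-2.562400 - (26.386500)) = 6.523771; f(y_3) = -0.860197

6.52377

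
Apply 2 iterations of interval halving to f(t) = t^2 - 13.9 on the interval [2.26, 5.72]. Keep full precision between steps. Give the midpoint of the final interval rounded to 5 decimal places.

f(2.260000) = -8.792400, f(5.720000) = 18.818400 (opposite signs)
step 1: m = 3.990000, f(m) = 2.020100 > 0 → root in [2.260000, 3.990000]
step 2: m = 3.125000, f(m) = -4.134375 < 0 → root in [3.125000, 3.990000]
Midpoint of [3.125000, 3.990000] = 3.557500

3.55750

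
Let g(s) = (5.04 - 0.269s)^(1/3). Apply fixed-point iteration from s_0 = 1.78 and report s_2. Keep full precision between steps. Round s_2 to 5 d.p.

s_1 = g(1.780000) = 1.658412
s_2 = g(1.658412) = 1.662366

1.66237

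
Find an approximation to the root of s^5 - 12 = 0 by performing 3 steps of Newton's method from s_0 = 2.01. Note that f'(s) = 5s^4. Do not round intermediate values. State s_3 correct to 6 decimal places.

s_0 = 2.010000: f = 20.808040, f' = 81.612040 → s_1 = 2.010000 - (20.808040)/(81.612040) = 1.755037
s_1 = 1.755037: f = 4.650663, f' = 47.436784 → s_2 = 1.755037 - (4.650663)/(47.436784) = 1.656998
s_2 = 1.656998: f = 0.491364, f' = 37.692755 → s_3 = 1.656998 - (0.491364)/(37.692755) = 1.643962

1.643962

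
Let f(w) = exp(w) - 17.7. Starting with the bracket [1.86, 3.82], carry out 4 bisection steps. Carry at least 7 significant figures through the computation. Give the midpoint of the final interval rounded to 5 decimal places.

f(1.860000) = -11.276263, f(3.820000) = 27.904208 (opposite signs)
step 1: m = 2.840000, f(m) = -0.584234 < 0 → root in [2.840000, 3.820000]
step 2: m = 3.330000, f(m) = 10.238342 > 0 → root in [2.840000, 3.330000]
step 3: m = 3.085000, f(m) = 4.167467 > 0 → root in [2.840000, 3.085000]
step 4: m = 2.962500, f(m) = 1.646277 > 0 → root in [2.840000, 2.962500]
Midpoint of [2.840000, 2.962500] = 2.901250

2.90125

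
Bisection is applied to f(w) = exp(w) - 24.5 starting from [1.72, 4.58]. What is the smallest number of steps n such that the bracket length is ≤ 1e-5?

19

Initial width b − a = 4.58 − 1.72 = 2.860000.
After n steps the width is (b−a)/2^n; need (b−a)/2^n ≤ 1e-5.
So n ≥ log₂(2.860000/1e-5) = log₂(286000.0000) ≈ 18.1257.
Hence n = 19.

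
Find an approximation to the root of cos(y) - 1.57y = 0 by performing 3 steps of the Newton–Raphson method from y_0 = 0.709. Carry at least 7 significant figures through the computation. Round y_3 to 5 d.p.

0.54475

f'(y) = -sin(y) - 1.57
y_0 = 0.709000: f = -0.354117, f' = -2.221075 → y_1 = 0.709000 - (-0.354117)/(-2.221075) = 0.549565
y_1 = 0.549565: f = -0.010066, f' = -2.092316 → y_2 = 0.549565 - (-0.010066)/(-2.092316) = 0.544754
y_2 = 0.544754: f = -0.000010, f' = -2.088208 → y_3 = 0.544754 - (-0.000010)/(-2.088208) = 0.544750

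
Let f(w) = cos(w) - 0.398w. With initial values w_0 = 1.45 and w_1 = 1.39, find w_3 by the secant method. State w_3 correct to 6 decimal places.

1.112536

f(w_0) = -0.456597, f(w_1) = -0.373407
w_2 = 1.390000 - (-0.373407)·(1.390000 - 1.450000)/(-0.373407 - (-0.456597)) = 1.120684; f(w_2) = -0.010966
w_3 = 1.120684 - (-0.010966)·(1.120684 - 1.390000)/(-0.010966 - (-0.373407)) = 1.112536; f(w_3) = -0.000401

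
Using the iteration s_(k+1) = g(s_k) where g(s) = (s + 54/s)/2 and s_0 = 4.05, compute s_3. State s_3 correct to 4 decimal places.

7.3492

s_1 = g(4.050000) = 8.691667
s_2 = g(8.691667) = 7.452257
s_3 = g(7.452257) = 7.349192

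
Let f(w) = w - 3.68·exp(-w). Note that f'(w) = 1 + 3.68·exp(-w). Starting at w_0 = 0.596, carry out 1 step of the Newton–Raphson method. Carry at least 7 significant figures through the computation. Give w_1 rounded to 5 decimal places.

1.06887

Newton update: w ← w − f(w)/f'(w).
w_0 = 0.596000: f = -1.431722, f' = 3.027722 → w_1 = 0.596000 - (-1.431722)/(3.027722) = 1.068871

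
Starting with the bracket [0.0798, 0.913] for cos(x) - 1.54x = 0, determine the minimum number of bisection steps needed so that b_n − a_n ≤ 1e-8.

Initial width b − a = 0.913 − 0.0798 = 0.833200.
After n steps the width is (b−a)/2^n; need (b−a)/2^n ≤ 1e-8.
So n ≥ log₂(0.833200/1e-8) = log₂(83320000.0000) ≈ 26.3122.
Hence n = 27.

27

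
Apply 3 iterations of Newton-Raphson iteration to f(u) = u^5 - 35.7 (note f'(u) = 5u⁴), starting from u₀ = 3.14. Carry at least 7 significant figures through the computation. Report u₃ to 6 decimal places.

u_0 = 3.140000: f = 269.544776, f' = 486.058561 → u_1 = 3.140000 - (269.544776)/(486.058561) = 2.585448
u_1 = 2.585448: f = 79.825801, f' = 223.415445 → u_2 = 2.585448 - (79.825801)/(223.415445) = 2.228150
u_2 = 2.228150: f = 19.218980, f' = 123.238945 → u_3 = 2.228150 - (19.218980)/(123.238945) = 2.072201

2.072201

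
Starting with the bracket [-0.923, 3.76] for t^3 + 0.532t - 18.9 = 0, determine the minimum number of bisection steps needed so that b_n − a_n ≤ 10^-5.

19

Initial width b − a = 3.76 − -0.923 = 4.683000.
After n steps the width is (b−a)/2^n; need (b−a)/2^n ≤ 10^-5.
So n ≥ log₂(4.683000/10^-5) = log₂(468300.0000) ≈ 18.8371.
Hence n = 19.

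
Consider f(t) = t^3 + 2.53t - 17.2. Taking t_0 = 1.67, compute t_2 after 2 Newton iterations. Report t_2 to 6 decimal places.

2.267542

f'(t) = 3t^2 + 2.53
t_0 = 1.670000: f = -8.317437, f' = 10.896700 → t_1 = 1.670000 - (-8.317437)/(10.896700) = 2.433299
t_1 = 2.433299: f = 3.363668, f' = 20.292828 → t_2 = 2.433299 - (3.363668)/(20.292828) = 2.267542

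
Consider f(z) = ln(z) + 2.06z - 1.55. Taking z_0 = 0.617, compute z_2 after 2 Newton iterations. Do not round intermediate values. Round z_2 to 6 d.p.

0.838096

f'(z) = 1/z + 2.06
z_0 = 0.617000: f = -0.761866, f' = 3.680746 → z_1 = 0.617000 - (-0.761866)/(3.680746) = 0.823987
z_1 = 0.823987: f = -0.046188, f' = 3.273611 → z_2 = 0.823987 - (-0.046188)/(3.273611) = 0.838096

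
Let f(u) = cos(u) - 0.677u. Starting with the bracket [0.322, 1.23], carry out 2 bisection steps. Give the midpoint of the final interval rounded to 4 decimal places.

0.8895

f(0.322000) = 0.730610, f(1.230000) = -0.498472 (opposite signs)
step 1: m = 0.776000, f(m) = 0.188369 > 0 → root in [0.776000, 1.230000]
step 2: m = 1.003000, f(m) = -0.141256 < 0 → root in [0.776000, 1.003000]
Midpoint of [0.776000, 1.003000] = 0.889500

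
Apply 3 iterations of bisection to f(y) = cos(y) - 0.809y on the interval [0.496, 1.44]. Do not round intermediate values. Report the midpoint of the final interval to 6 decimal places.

0.791000

f(0.496000) = 0.478229, f(1.440000) = -1.034536 (opposite signs)
step 1: m = 0.968000, f(m) = -0.216164 < 0 → root in [0.496000, 0.968000]
step 2: m = 0.732000, f(m) = 0.151651 > 0 → root in [0.732000, 0.968000]
step 3: m = 0.850000, f(m) = -0.027667 < 0 → root in [0.732000, 0.850000]
Midpoint of [0.732000, 0.850000] = 0.791000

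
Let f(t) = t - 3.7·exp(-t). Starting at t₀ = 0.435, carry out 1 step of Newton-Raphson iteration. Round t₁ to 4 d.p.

f'(t) = 1 + 3.7·exp(-t)
t_0 = 0.435000: f = -1.959879, f' = 3.394879 → t_1 = 0.435000 - (-1.959879)/(3.394879) = 1.012305

1.0123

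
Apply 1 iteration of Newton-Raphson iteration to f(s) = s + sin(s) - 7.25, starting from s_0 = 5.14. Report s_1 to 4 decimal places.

7.2747

f'(s) = 1 + cos(s)
s_0 = 5.140000: f = -3.019959, f' = 1.414698 → s_1 = 5.140000 - (-3.019959)/(1.414698) = 7.274702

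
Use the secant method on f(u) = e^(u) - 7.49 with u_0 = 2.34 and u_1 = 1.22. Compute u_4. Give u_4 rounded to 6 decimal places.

2.009214

f(u_0) = 2.891237, f(u_1) = -4.102812
u_2 = 1.220000 - (-4.102812)·(1.220000 - 2.340000)/(-4.102812 - (2.891237)) = 1.877009; f(u_2) = -0.956070
u_3 = 1.877009 - (-0.956070)·(1.877009 - 1.220000)/(-0.956070 - (-4.102812)) = 2.076627; f(u_3) = 0.487512
u_4 = 2.076627 - (0.487512)·(2.076627 - 1.877009)/(0.487512 - (-0.956070)) = 2.009214; f(u_4) = -0.032549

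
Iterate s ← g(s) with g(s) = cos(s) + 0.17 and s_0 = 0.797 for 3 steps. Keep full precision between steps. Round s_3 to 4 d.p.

0.8554

s_1 = g(0.797000) = 0.868856
s_2 = g(0.868856) = 0.815701
s_3 = g(0.815701) = 0.855358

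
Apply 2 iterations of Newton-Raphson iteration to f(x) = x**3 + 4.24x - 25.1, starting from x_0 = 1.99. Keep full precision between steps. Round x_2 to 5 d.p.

2.45255

f'(x) = 3x**2 + 4.24
x_0 = 1.990000: f = -8.781801, f' = 16.120300 → x_1 = 1.990000 - (-8.781801)/(16.120300) = 2.534767
x_1 = 2.534767: f = 1.933391, f' = 23.515125 → x_2 = 2.534767 - (1.933391)/(23.515125) = 2.452548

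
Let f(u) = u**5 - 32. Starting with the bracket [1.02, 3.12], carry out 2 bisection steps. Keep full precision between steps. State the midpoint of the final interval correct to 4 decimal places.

1.8075

f(1.020000) = -30.895919, f(3.120000) = 263.646655 (opposite signs)
step 1: m = 2.070000, f(m) = 6.005962 > 0 → root in [1.020000, 2.070000]
step 2: m = 1.545000, f(m) = -23.196762 < 0 → root in [1.545000, 2.070000]
Midpoint of [1.545000, 2.070000] = 1.807500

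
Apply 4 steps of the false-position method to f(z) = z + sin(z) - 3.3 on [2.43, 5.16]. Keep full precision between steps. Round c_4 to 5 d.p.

f(2.430000) = -0.216959, f(5.160000) = 0.958516
step 1: c = 2.933880, f(c) = -0.159898 < 0 → new bracket [2.933880, 5.160000]
step 2: c = 3.252145, f(c) = -0.158182 < 0 → new bracket [3.252145, 5.160000]
step 3: c = 3.522396, f(c) = -0.149270 < 0 → new bracket [3.522396, 5.160000]
step 4: c = 3.743057, f(c) = -0.122793 < 0 → new bracket [3.743057, 5.160000]

3.74306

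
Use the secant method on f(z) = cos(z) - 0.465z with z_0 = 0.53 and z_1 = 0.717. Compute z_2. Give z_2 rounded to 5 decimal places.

1.11811

f(z_0) = 0.616357, f(z_1) = 0.420375
z_2 = 0.717000 - (0.420375)·(0.717000 - 0.530000)/(0.420375 - (0.616357)) = 1.118110; f(z_2) = -0.082539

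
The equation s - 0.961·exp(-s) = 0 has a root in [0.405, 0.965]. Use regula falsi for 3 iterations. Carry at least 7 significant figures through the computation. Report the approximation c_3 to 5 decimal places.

0.55287

f(0.405000) = -0.235965, f(0.965000) = 0.598875
step 1: c = 0.563282, f(c) = 0.016149 > 0 → new bracket [0.405000, 0.563282]
step 2: c = 0.553143, f(c) = 0.000435 > 0 → new bracket [0.405000, 0.553143]
step 3: c = 0.552871, f(c) = 0.000012 > 0 → new bracket [0.405000, 0.552871]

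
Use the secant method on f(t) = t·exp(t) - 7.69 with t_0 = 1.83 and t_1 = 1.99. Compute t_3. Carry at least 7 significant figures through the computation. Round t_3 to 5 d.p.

1.59644

f(t_0) = 3.718013, f(t_1) = 6.867912
t_2 = 1.990000 - (6.867912)·(1.990000 - 1.830000)/(6.867912 - (3.718013)) = 1.641143; f(t_2) = 0.780040
t_3 = 1.641143 - (0.780040)·(1.641143 - 1.990000)/(0.780040 - (6.867912)) = 1.596443; f(t_3) = 0.189163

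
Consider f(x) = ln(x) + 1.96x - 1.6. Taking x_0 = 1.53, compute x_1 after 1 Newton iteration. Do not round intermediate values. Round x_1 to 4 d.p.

Newton update: x ← x − f(x)/f'(x).
f'(x) = 1/x + 1.96
x_0 = 1.530000: f = 1.824068, f' = 2.613595 → x_1 = 1.530000 - (1.824068)/(2.613595) = 0.832085

0.8321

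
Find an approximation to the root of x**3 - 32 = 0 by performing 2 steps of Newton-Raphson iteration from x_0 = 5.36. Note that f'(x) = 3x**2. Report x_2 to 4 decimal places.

x_0 = 5.360000: f = 121.990656, f' = 86.188800 → x_1 = 5.360000 - (121.990656)/(86.188800) = 3.944611
x_1 = 3.944611: f = 29.377986, f' = 46.679874 → x_2 = 3.944611 - (29.377986)/(46.679874) = 3.315261

3.3153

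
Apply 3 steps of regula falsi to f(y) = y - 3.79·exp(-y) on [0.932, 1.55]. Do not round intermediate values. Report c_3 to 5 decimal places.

f(0.932000) = -0.560371, f(1.550000) = 0.745580
step 1: c = 1.197178, f(c) = 0.052426 > 0 → new bracket [0.932000, 1.197178]
step 2: c = 1.174491, f(c) = 0.003472 > 0 → new bracket [0.932000, 1.174491]
step 3: c = 1.172998, f(c) = 0.000229 > 0 → new bracket [0.932000, 1.172998]

1.17300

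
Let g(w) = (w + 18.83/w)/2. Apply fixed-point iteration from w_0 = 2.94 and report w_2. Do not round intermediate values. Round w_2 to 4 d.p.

w_1 = g(2.940000) = 4.672381
w_2 = g(4.672381) = 4.351223

4.3512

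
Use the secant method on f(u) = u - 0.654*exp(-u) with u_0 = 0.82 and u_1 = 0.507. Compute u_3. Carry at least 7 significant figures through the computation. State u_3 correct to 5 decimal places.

0.42685

Secant update: u_(k+1) = u_k − f(u_k)·(u_k − u_(k-1))/(f(u_k) − f(u_(k-1))).
f(u_0) = 0.531958, f(u_1) = 0.113096
u_2 = 0.507000 - (0.113096)·(0.507000 - 0.820000)/(0.113096 - (0.531958)) = 0.422488; f(u_2) = -0.006153
u_3 = 0.422488 - (-0.006153)·(0.422488 - 0.507000)/(-0.006153 - (0.113096)) = 0.426849; f(u_3) = 0.000073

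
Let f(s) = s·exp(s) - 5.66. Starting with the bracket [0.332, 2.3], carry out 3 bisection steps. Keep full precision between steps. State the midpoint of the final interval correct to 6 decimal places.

f(0.332000) = -5.197274, f(2.300000) = 17.280620 (opposite signs)
step 1: m = 1.316000, f(m) = -0.753323 < 0 → root in [1.316000, 2.300000]
step 2: m = 1.808000, f(m) = 5.365616 > 0 → root in [1.316000, 1.808000]
step 3: m = 1.562000, f(m) = 1.788160 > 0 → root in [1.316000, 1.562000]
Midpoint of [1.316000, 1.562000] = 1.439000

1.439000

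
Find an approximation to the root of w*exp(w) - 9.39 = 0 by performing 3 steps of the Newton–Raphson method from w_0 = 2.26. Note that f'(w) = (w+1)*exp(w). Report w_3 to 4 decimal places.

1.7059

w_0 = 2.260000: f = 12.267782, f' = 31.240871 → w_1 = 2.260000 - (12.267782)/(31.240871) = 1.867316
w_1 = 1.867316: f = 2.693230, f' = 18.554137 → w_2 = 1.867316 - (2.693230)/(18.554137) = 1.722161
w_2 = 1.722161: f = 0.248264, f' = 15.234874 → w_3 = 1.722161 - (0.248264)/(15.234874) = 1.705865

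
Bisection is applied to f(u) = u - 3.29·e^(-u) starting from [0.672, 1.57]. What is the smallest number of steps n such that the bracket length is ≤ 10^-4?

Initial width b − a = 1.57 − 0.672 = 0.898000.
After n steps the width is (b−a)/2^n; need (b−a)/2^n ≤ 10^-4.
So n ≥ log₂(0.898000/10^-4) = log₂(8980.0000) ≈ 13.1325.
Hence n = 14.

14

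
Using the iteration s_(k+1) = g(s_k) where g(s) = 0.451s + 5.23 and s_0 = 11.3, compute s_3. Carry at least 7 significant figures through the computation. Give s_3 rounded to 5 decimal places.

9.68911

s_1 = g(11.300000) = 10.326300
s_2 = g(10.326300) = 9.887161
s_3 = g(9.887161) = 9.689110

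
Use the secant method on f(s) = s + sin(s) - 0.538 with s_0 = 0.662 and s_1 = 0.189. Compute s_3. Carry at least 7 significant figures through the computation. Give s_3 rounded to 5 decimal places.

Secant update: s_(k+1) = s_k − f(s_k)·(s_k − s_(k-1))/(f(s_k) − f(s_(k-1))).
f(s_0) = 0.738696, f(s_1) = -0.161123
s_2 = 0.189000 - (-0.161123)·(0.189000 - 0.662000)/(-0.161123 - (0.738696)) = 0.273696; f(s_2) = 0.005988
s_3 = 0.273696 - (0.005988)·(0.273696 - 0.189000)/(0.005988 - (-0.161123)) = 0.270661; f(s_3) = 0.000030

0.27066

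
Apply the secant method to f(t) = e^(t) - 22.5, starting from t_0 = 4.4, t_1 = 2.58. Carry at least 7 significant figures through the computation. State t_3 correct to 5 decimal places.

f(t_0) = 58.950869, f(t_1) = -9.302862
t_2 = 2.580000 - (-9.302862)·(2.580000 - 4.400000)/(-9.302862 - (58.950869)) = 2.828063; f(t_2) = -5.587335
t_3 = 2.828063 - (-5.587335)·(2.828063 - 2.580000)/(-5.587335 - (-9.302862)) = 3.201095; f(t_3) = 2.059397

3.20109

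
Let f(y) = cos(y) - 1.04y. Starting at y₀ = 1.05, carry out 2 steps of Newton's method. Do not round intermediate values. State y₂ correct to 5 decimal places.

f'(y) = -sin(y) - 1.04
y_0 = 1.050000: f = -0.594429, f' = -1.907423 → y_1 = 1.050000 - (-0.594429)/(-1.907423) = 0.738360
y_1 = 0.738360: f = -0.028321, f' = -1.713076 → y_2 = 0.738360 - (-0.028321)/(-1.713076) = 0.721828

0.72183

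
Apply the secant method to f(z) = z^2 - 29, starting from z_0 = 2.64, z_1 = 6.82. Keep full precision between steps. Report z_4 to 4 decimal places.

f(z_0) = -22.030400, f(z_1) = 17.512400
z_2 = 6.820000 - (17.512400)·(6.820000 - 2.640000)/(17.512400 - (-22.030400)) = 4.968795; f(z_2) = -4.311077
z_3 = 4.968795 - (-4.311077)·(4.968795 - 6.820000)/(-4.311077 - (17.512400)) = 5.334488; f(z_3) = -0.543241
z_4 = 5.334488 - (-0.543241)·(5.334488 - 4.968795)/(-0.543241 - (-4.311077)) = 5.387213; f(z_4) = 0.022061

5.3872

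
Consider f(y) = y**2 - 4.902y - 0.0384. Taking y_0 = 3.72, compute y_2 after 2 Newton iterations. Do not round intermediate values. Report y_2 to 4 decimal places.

f'(y) = 2y - 4.902
y_0 = 3.720000: f = -4.435440, f' = 2.538000 → y_1 = 3.720000 - (-4.435440)/(2.538000) = 5.467612
y_1 = 5.467612: f = 3.054149, f' = 6.033225 → y_2 = 5.467612 - (3.054149)/(6.033225) = 4.961391

4.9614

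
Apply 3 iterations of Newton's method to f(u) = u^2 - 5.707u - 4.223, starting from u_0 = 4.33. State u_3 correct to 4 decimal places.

6.3754

Newton update: u ← u − f(u)/f'(u).
f'(u) = 2u - 5.707
u_0 = 4.330000: f = -10.185410, f' = 2.953000 → u_1 = 4.330000 - (-10.185410)/(2.953000) = 7.779174
u_1 = 7.779174: f = 11.896799, f' = 9.851347 → u_2 = 7.779174 - (11.896799)/(9.851347) = 6.571542
u_2 = 6.571542: f = 1.458374, f' = 7.436084 → u_3 = 6.571542 - (1.458374)/(7.436084) = 6.375421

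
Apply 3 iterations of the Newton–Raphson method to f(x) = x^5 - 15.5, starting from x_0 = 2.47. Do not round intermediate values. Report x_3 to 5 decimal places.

1.73850

Newton update: x ← x − f(x)/f'(x).
f'(x) = 5x^4
x_0 = 2.470000: f = 76.435823, f' = 186.104904 → x_1 = 2.470000 - (76.435823)/(186.104904) = 2.059286
x_1 = 2.059286: f = 21.532558, f' = 89.915999 → x_2 = 2.059286 - (21.532558)/(89.915999) = 1.819812
x_2 = 1.819812: f = 4.458728, f' = 54.837329 → x_3 = 1.819812 - (4.458728)/(54.837329) = 1.738504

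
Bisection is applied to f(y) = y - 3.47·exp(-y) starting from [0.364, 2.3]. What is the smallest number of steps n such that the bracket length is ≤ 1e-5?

Initial width b − a = 2.3 − 0.364 = 1.936000.
After n steps the width is (b−a)/2^n; need (b−a)/2^n ≤ 1e-5.
So n ≥ log₂(1.936000/1e-5) = log₂(193600.0000) ≈ 17.5627.
Hence n = 18.

18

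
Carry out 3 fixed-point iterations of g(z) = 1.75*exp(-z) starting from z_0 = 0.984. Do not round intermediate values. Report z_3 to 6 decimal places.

z_1 = g(0.984000) = 0.654172
z_2 = g(0.654172) = 0.909776
z_3 = g(0.909776) = 0.704575

0.704575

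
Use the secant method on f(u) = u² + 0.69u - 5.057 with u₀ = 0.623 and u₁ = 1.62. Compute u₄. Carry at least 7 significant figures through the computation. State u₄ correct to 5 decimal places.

Secant update: u_(k+1) = u_k − f(u_k)·(u_k − u_(k-1))/(f(u_k) − f(u_(k-1))).
f(u_0) = -4.239001, f(u_1) = -1.314800
u_2 = 1.620000 - (-1.314800)·(1.620000 - 0.623000)/(-1.314800 - (-4.239001)) = 2.068278; f(u_2) = 0.647887
u_3 = 2.068278 - (0.647887)·(2.068278 - 1.620000)/(0.647887 - (-1.314800)) = 1.920301; f(u_3) = -0.044438
u_4 = 1.920301 - (-0.044438)·(1.920301 - 2.068278)/(-0.044438 - (0.647887)) = 1.929799; f(u_4) = -0.001315

1.92980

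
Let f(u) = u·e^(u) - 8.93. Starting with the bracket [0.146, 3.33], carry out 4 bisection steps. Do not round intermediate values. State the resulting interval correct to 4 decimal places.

[1.5390, 1.7380]

f(0.146000) = -8.761049, f(3.330000) = 84.104678 (opposite signs)
step 1: m = 1.738000, f(m) = 0.952199 > 0 → root in [0.146000, 1.738000]
step 2: m = 0.942000, f(m) = -6.513670 < 0 → root in [0.942000, 1.738000]
step 3: m = 1.340000, f(m) = -3.812482 < 0 → root in [1.340000, 1.738000]
step 4: m = 1.539000, f(m) = -1.758371 < 0 → root in [1.539000, 1.738000]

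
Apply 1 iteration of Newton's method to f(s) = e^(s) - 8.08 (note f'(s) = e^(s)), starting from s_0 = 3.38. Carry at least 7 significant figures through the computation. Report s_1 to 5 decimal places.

s_0 = 3.380000: f = 21.290771, f' = 29.370771 → s_1 = 3.380000 - (21.290771)/(29.370771) = 2.655103

2.65510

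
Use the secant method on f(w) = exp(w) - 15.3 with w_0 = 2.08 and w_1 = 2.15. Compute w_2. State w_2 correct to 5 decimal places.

2.95990

f(w_0) = -7.295531, f(w_1) = -6.715142
w_2 = 2.150000 - (-6.715142)·(2.150000 - 2.080000)/(-6.715142 - (-7.295531)) = 2.959904; f(w_2) = 3.996124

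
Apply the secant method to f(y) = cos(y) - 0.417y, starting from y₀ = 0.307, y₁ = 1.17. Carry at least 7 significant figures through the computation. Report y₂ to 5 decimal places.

Secant update: y_(k+1) = y_k − f(y_k)·(y_k − y_(k-1))/(f(y_k) − f(y_(k-1))).
f(y_0) = 0.825225, f(y_1) = -0.097738
y_2 = 1.170000 - (-0.097738)·(1.170000 - 0.307000)/(-0.097738 - (0.825225)) = 1.078612; f(y_2) = 0.022771

1.07861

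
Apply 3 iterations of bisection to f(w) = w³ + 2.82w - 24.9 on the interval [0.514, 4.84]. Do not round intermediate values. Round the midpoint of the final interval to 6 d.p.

2.406625

f(0.514000) = -23.314723, f(4.840000) = 102.128704 (opposite signs)
step 1: m = 2.677000, f(m) = 1.833403 > 0 → root in [0.514000, 2.677000]
step 2: m = 1.595500, f(m) = -16.339153 < 0 → root in [1.595500, 2.677000]
step 3: m = 2.136250, f(m) = -9.126861 < 0 → root in [2.136250, 2.677000]
Midpoint of [2.136250, 2.677000] = 2.406625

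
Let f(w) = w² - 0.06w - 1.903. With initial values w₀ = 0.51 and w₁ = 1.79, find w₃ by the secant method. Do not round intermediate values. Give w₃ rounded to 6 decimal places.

f(w_0) = -1.673500, f(w_1) = 1.193700
w_2 = 1.790000 - (1.193700)·(1.790000 - 0.510000)/(1.193700 - (-1.673500)) = 1.257098; f(w_2) = -0.398130
w_3 = 1.257098 - (-0.398130)·(1.257098 - 1.790000)/(-0.398130 - (1.193700)) = 1.390381; f(w_3) = -0.053262

1.390381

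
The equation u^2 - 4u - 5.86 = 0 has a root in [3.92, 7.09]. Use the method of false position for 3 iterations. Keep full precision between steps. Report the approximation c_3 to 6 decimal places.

f(3.920000) = -6.173600, f(7.090000) = 16.048100
step 1: c = 4.800685, f(c) = -2.016165 < 0 → new bracket [4.800685, 7.090000]
step 2: c = 5.056197, f(c) = -0.519661 < 0 → new bracket [5.056197, 7.090000]
step 3: c = 5.119989, f(c) = -0.125671 < 0 → new bracket [5.119989, 7.090000]

5.119989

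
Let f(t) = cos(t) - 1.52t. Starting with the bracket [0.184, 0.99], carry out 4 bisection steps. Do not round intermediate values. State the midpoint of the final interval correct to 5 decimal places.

f(0.184000) = 0.703440, f(0.990000) = -0.956110 (opposite signs)
step 1: m = 0.587000, f(m) = -0.059634 < 0 → root in [0.184000, 0.587000]
step 2: m = 0.385500, f(m) = 0.340651 > 0 → root in [0.385500, 0.587000]
step 3: m = 0.486250, f(m) = 0.144991 > 0 → root in [0.486250, 0.587000]
step 4: m = 0.536625, f(m) = 0.043769 > 0 → root in [0.536625, 0.587000]
Midpoint of [0.536625, 0.587000] = 0.561812

0.56181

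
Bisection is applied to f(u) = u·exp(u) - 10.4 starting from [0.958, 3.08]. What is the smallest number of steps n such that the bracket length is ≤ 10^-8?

28

Initial width b − a = 3.08 − 0.958 = 2.122000.
After n steps the width is (b−a)/2^n; need (b−a)/2^n ≤ 10^-8.
So n ≥ log₂(2.122000/10^-8) = log₂(212200000.0000) ≈ 27.6608.
Hence n = 28.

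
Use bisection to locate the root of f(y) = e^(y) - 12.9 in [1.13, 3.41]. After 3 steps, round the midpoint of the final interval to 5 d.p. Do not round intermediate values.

f(1.130000) = -9.804343, f(3.410000) = 17.365244 (opposite signs)
step 1: m = 2.270000, f(m) = -3.220599 < 0 → root in [2.270000, 3.410000]
step 2: m = 2.840000, f(m) = 4.215766 > 0 → root in [2.270000, 2.840000]
step 3: m = 2.555000, f(m) = -0.028700 < 0 → root in [2.555000, 2.840000]
Midpoint of [2.555000, 2.840000] = 2.697500

2.69750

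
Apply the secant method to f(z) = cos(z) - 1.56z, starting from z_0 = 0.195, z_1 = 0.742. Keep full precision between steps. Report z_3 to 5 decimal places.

f(z_0) = 0.676848, f(z_1) = -0.420401
z_2 = 0.742000 - (-0.420401)·(0.742000 - 0.195000)/(-0.420401 - (0.676848)) = 0.532422; f(z_2) = 0.031002
z_3 = 0.532422 - (0.031002)·(0.532422 - 0.742000)/(0.031002 - (-0.420401)) = 0.546816; f(z_3) = 0.001152

0.54682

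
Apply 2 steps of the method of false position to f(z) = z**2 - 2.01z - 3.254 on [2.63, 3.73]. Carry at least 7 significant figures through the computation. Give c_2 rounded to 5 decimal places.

False-position update: c = (a·f(b) − b·f(a))/(f(b) − f(a)); replace the endpoint whose sign matches f(c).
f(2.630000) = -1.623400, f(3.730000) = 3.161600
step 1: c = 3.003195, f(c) = -0.271240 < 0 → new bracket [3.003195, 3.730000]
step 2: c = 3.060623, f(c) = -0.038441 < 0 → new bracket [3.060623, 3.730000]

3.06062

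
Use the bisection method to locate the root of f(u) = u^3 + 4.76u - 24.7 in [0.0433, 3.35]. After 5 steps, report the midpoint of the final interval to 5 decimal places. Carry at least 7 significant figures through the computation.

2.36832

f(0.043300) = -24.493811, f(3.350000) = 28.841375 (opposite signs)
step 1: m = 1.696650, f(m) = -11.739933 < 0 → root in [1.696650, 3.350000]
step 2: m = 2.523325, f(m) = 3.377464 > 0 → root in [1.696650, 2.523325]
step 3: m = 2.109987, f(m) = -5.262695 < 0 → root in [2.109987, 2.523325]
step 4: m = 2.316656, f(m) = -1.239463 < 0 → root in [2.316656, 2.523325]
step 5: m = 2.419991, f(m) = 0.991479 > 0 → root in [2.316656, 2.419991]
Midpoint of [2.316656, 2.419991] = 2.368323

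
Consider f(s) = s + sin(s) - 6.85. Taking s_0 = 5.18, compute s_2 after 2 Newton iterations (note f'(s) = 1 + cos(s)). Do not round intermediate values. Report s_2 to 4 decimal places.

6.5482

s_0 = 5.180000: f = -2.562648, f' = 1.450755 → s_1 = 5.180000 - (-2.562648)/(1.450755) = 6.946423
s_1 = 6.946423: f = 0.712095, f' = 1.788003 → s_2 = 6.946423 - (0.712095)/(1.788003) = 6.548161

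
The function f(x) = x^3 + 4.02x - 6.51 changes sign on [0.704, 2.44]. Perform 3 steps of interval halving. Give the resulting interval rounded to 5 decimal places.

f(0.704000) = -3.331006, f(2.440000) = 17.825584 (opposite signs)
step 1: m = 1.572000, f(m) = 3.694141 > 0 → root in [0.704000, 1.572000]
step 2: m = 1.138000, f(m) = -0.461480 < 0 → root in [1.138000, 1.572000]
step 3: m = 1.355000, f(m) = 1.424914 > 0 → root in [1.138000, 1.355000]

[1.13800, 1.35500]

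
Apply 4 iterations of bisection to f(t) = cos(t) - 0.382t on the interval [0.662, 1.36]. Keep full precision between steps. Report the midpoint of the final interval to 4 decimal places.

1.1201

f(0.662000) = 0.535880, f(1.360000) = -0.310281 (opposite signs)
step 1: m = 1.011000, f(m) = 0.144812 > 0 → root in [1.011000, 1.360000]
step 2: m = 1.185500, f(m) = -0.077027 < 0 → root in [1.011000, 1.185500]
step 3: m = 1.098250, f(m) = 0.035624 > 0 → root in [1.098250, 1.185500]
step 4: m = 1.141875, f(m) = -0.020306 < 0 → root in [1.098250, 1.141875]
Midpoint of [1.098250, 1.141875] = 1.120063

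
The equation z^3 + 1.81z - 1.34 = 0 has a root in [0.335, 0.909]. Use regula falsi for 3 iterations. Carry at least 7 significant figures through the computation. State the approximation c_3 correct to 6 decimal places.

0.611462

f(0.335000) = -0.696055, f(0.909000) = 1.056379
step 1: c = 0.562989, f(c) = -0.142547 < 0 → new bracket [0.562989, 0.909000]
step 2: c = 0.604128, f(c) = -0.026039 < 0 → new bracket [0.604128, 0.909000]
step 3: c = 0.611462, f(c) = -0.004636 < 0 → new bracket [0.611462, 0.909000]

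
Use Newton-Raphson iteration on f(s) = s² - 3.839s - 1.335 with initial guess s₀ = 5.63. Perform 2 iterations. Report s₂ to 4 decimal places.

4.1767

Newton update: s ← s − f(s)/f'(s).
f'(s) = 2s - 3.839
s_0 = 5.630000: f = 8.748330, f' = 7.421000 → s_1 = 5.630000 - (8.748330)/(7.421000) = 4.451139
s_1 = 4.451139: f = 1.389714, f' = 5.063277 → s_2 = 4.451139 - (1.389714)/(5.063277) = 4.176669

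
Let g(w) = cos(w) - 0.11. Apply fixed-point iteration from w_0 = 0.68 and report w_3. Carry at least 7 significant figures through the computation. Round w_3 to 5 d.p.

0.67050

w_1 = g(0.680000) = 0.667573
w_2 = g(0.667573) = 0.675327
w_3 = g(0.675327) = 0.670503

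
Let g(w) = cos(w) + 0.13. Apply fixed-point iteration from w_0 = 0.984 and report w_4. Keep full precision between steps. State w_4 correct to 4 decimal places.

0.8634

w_1 = g(0.984000) = 0.683696
w_2 = g(0.683696) = 0.905243
w_3 = g(0.905243) = 0.747494
w_4 = g(0.747494) = 0.863395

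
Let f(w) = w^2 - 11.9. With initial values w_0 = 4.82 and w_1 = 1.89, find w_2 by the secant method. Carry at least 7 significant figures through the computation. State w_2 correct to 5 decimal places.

3.13112

f(w_0) = 11.332400, f(w_1) = -8.327900
w_2 = 1.890000 - (-8.327900)·(1.890000 - 4.820000)/(-8.327900 - (11.332400)) = 3.131118; f(w_2) = -2.096102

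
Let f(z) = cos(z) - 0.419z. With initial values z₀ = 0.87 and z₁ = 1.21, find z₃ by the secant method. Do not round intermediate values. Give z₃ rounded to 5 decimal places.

f(z_0) = 0.280297, f(z_1) = -0.153971
z_2 = 1.210000 - (-0.153971)·(1.210000 - 0.870000)/(-0.153971 - (0.280297)) = 1.089452; f(z_2) = 0.006491
z_3 = 1.089452 - (0.006491)·(1.089452 - 1.210000)/(0.006491 - (-0.153971)) = 1.094328; f(z_3) = 0.000120

1.09433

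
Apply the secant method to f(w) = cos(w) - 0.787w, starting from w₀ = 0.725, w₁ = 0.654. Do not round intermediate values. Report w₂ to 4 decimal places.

0.8500

f(w_0) = 0.177924, f(w_1) = 0.278959
w_2 = 0.654000 - (0.278959)·(0.654000 - 0.725000)/(0.278959 - (0.177924)) = 0.850033; f(w_2) = -0.009018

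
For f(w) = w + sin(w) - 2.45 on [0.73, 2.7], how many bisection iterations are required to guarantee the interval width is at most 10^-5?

18

Initial width b − a = 2.7 − 0.73 = 1.970000.
After n steps the width is (b−a)/2^n; need (b−a)/2^n ≤ 10^-5.
So n ≥ log₂(1.970000/10^-5) = log₂(197000.0000) ≈ 17.5878.
Hence n = 18.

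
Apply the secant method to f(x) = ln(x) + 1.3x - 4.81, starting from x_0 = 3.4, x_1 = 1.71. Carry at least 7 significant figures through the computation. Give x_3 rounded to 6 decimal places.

f(x_0) = 0.833775, f(x_1) = -2.050507
x_2 = 1.710000 - (-2.050507)·(1.710000 - 3.400000)/(-2.050507 - (0.833775)) = 2.911462; f(x_2) = 0.043556
x_3 = 2.911462 - (0.043556)·(2.911462 - 1.710000)/(0.043556 - (-2.050507)) = 2.886472; f(x_3) = 0.002448

2.886472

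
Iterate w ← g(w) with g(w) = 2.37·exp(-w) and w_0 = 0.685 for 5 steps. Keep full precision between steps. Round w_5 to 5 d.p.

w_1 = g(0.685000) = 1.194694
w_2 = g(1.194694) = 0.717628
w_3 = g(0.717628) = 1.156342
w_4 = g(1.156342) = 0.745685
w_5 = g(0.745685) = 1.124350

1.12435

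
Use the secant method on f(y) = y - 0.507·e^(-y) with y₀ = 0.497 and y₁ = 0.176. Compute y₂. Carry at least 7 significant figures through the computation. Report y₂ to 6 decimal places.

f(y_0) = 0.188565, f(y_1) = -0.249179
y_2 = 0.176000 - (-0.249179)·(0.176000 - 0.497000)/(-0.249179 - (0.188565)) = 0.358724; f(y_2) = 0.004551

0.358724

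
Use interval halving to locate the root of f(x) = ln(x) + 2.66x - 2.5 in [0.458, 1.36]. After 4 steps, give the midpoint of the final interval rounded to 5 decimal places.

0.93719

f(0.458000) = -2.062606, f(1.360000) = 1.425085 (opposite signs)
step 1: m = 0.909000, f(m) = -0.177470 < 0 → root in [0.909000, 1.360000]
step 2: m = 1.134500, f(m) = 0.643962 > 0 → root in [0.909000, 1.134500]
step 3: m = 1.021750, f(m) = 0.239372 > 0 → root in [0.909000, 1.021750]
step 4: m = 0.965375, f(m) = 0.032659 > 0 → root in [0.909000, 0.965375]
Midpoint of [0.909000, 0.965375] = 0.937188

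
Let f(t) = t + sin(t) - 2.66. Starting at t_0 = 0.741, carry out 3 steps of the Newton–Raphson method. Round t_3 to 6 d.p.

1.664175

Newton update: t ← t − f(t)/f'(t).
f'(t) = 1 + cos(t)
t_0 = 0.741000: f = -1.243974, f' = 1.737794 → t_1 = 0.741000 - (-1.243974)/(1.737794) = 1.456835
t_1 = 1.456835: f = -0.209651, f' = 1.113715 → t_2 = 1.456835 - (-0.209651)/(1.113715) = 1.645080
t_2 = 1.645080: f = -0.017677, f' = 0.925784 → t_3 = 1.645080 - (-0.017677)/(0.925784) = 1.664175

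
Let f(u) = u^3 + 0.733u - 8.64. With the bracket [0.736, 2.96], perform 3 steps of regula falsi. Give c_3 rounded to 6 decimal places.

1.841085

f(0.736000) = -7.701824, f(2.960000) = 19.464016
step 1: c = 1.366529, f(c) = -5.086474 < 0 → new bracket [1.366529, 2.960000]
step 2: c = 1.696671, f(c) = -2.512144 < 0 → new bracket [1.696671, 2.960000]
step 3: c = 1.841085, f(c) = -1.049952 < 0 → new bracket [1.841085, 2.960000]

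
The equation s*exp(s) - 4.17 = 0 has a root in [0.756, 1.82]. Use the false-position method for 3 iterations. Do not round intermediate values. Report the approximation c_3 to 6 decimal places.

False-position update: c = (a·f(b) − b·f(a))/(f(b) − f(a)); replace the endpoint whose sign matches f(c).
f(0.756000) = -2.559916, f(1.820000) = 7.062782
step 1: c = 1.039055, f(c) = -1.233066 < 0 → new bracket [1.039055, 1.820000]
step 2: c = 1.155132, f(c) = -0.503102 < 0 → new bracket [1.155132, 1.820000]
step 3: c = 1.199343, f(c) = -0.190657 < 0 → new bracket [1.199343, 1.820000]

1.199343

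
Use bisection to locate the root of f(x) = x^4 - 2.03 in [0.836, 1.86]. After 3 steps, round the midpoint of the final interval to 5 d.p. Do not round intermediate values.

1.15600

f(0.836000) = -1.541544, f(1.860000) = 9.938832 (opposite signs)
step 1: m = 1.348000, f(m) = 1.271867 > 0 → root in [0.836000, 1.348000]
step 2: m = 1.092000, f(m) = -0.608030 < 0 → root in [1.092000, 1.348000]
step 3: m = 1.220000, f(m) = 0.185335 > 0 → root in [1.092000, 1.220000]
Midpoint of [1.092000, 1.220000] = 1.156000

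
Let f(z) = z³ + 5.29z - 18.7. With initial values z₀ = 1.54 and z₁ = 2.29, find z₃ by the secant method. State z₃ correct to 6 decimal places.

2.002516

f(z_0) = -6.901136, f(z_1) = 5.423089
z_2 = 2.290000 - (5.423089)·(2.290000 - 1.540000)/(5.423089 - (-6.901136)) = 1.959974; f(z_2) = -0.802504
z_3 = 1.959974 - (-0.802504)·(1.959974 - 2.290000)/(-0.802504 - (5.423089)) = 2.002516; f(z_3) = -0.076468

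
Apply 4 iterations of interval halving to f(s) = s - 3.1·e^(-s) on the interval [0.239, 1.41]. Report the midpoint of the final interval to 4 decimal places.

1.0807

f(0.239000) = -2.201986, f(1.410000) = 0.653156 (opposite signs)
step 1: m = 0.824500, f(m) = -0.534708 < 0 → root in [0.824500, 1.410000]
step 2: m = 1.117250, f(m) = 0.102997 > 0 → root in [0.824500, 1.117250]
step 3: m = 0.970875, f(m) = -0.203255 < 0 → root in [0.970875, 1.117250]
step 4: m = 1.044062, f(m) = -0.047205 < 0 → root in [1.044062, 1.117250]
Midpoint of [1.044062, 1.117250] = 1.080656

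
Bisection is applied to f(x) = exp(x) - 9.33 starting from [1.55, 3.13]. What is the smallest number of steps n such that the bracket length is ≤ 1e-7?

24

Initial width b − a = 3.13 − 1.55 = 1.580000.
After n steps the width is (b−a)/2^n; need (b−a)/2^n ≤ 1e-7.
So n ≥ log₂(1.580000/1e-7) = log₂(15800000.0000) ≈ 23.9134.
Hence n = 24.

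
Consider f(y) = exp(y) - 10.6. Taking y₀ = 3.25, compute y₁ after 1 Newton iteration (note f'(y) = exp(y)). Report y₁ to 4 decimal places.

Newton update: y ← y − f(y)/f'(y).
y_0 = 3.250000: f = 15.190340, f' = 25.790340 → y_1 = 3.250000 - (15.190340)/(25.790340) = 2.661007

2.6610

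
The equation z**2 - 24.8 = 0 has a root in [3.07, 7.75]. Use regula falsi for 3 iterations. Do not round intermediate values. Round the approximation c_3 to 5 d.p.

False-position update: c = (a·f(b) − b·f(a))/(f(b) − f(a)); replace the endpoint whose sign matches f(c).
f(3.070000) = -15.375100, f(7.750000) = 35.262500
step 1: c = 4.490989, f(c) = -4.631019 < 0 → new bracket [4.490989, 7.750000]
step 2: c = 4.869310, f(c) = -1.089825 < 0 → new bracket [4.869310, 7.750000]
step 3: c = 4.955671, f(c) = -0.241323 < 0 → new bracket [4.955671, 7.750000]

4.95567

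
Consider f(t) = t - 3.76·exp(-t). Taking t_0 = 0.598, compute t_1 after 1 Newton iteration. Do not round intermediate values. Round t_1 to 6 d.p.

Newton update: t ← t − f(t)/f'(t).
f'(t) = 1 + 3.76·exp(-t)
t_0 = 0.598000: f = -1.469663, f' = 3.067663 → t_1 = 0.598000 - (-1.469663)/(3.067663) = 1.077082

1.077082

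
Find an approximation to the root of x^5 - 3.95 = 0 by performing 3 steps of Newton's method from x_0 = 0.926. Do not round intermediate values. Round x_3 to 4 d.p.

f'(x) = 5x^4
x_0 = 0.926000: f = -3.269145, f' = 3.676325 → x_1 = 0.926000 - (-3.269145)/(3.676325) = 1.815242
x_1 = 1.815242: f = 15.759389, f' = 54.288586 → x_2 = 1.815242 - (15.759389)/(54.288586) = 1.524953
x_2 = 1.524953: f = 4.296746, f' = 27.039342 → x_3 = 1.524953 - (4.296746)/(27.039342) = 1.366046

1.3660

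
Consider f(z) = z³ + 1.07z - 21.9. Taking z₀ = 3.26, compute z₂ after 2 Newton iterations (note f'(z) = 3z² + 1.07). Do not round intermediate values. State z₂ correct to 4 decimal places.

2.6736

z_0 = 3.260000: f = 16.234176, f' = 32.952800 → z_1 = 3.260000 - (16.234176)/(32.952800) = 2.767351
z_1 = 2.767351: f = 2.254072, f' = 24.044689 → z_2 = 2.767351 - (2.254072)/(24.044689) = 2.673606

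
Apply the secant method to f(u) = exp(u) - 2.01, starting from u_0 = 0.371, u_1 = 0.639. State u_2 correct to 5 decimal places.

f(u_0) = -0.560817, f(u_1) = -0.115415
u_2 = 0.639000 - (-0.115415)·(0.639000 - 0.371000)/(-0.115415 - (-0.560817)) = 0.708445; f(u_2) = 0.020832

0.70845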